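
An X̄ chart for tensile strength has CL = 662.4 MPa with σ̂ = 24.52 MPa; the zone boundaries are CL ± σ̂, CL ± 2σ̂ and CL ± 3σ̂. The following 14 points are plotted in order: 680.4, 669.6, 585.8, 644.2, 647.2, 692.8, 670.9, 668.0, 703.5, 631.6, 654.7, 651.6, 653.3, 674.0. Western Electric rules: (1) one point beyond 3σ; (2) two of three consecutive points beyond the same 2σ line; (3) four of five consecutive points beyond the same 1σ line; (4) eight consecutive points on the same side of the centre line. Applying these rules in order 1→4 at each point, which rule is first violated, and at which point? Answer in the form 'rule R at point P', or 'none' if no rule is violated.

rule 1 at point 3

Zone of each point (C = within 1σ̂, B = 1σ̂–2σ̂, A = 2σ̂–3σ̂, * = beyond 3σ̂; sign = side of CL): 1:+C, 2:+C, 3:-*, 4:-C, 5:-C, 6:+B, 7:+C, 8:+C, 9:+B, 10:-B, 11:-C, 12:-C, 13:-C, 14:+C
Rule 1 (one point beyond the 3σ limits) is satisfied at point 3.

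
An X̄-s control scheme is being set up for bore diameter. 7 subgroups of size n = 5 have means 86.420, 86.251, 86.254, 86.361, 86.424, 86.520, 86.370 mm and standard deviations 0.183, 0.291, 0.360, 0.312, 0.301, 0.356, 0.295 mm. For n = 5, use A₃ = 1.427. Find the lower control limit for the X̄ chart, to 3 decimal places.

X̄̄ = (86.420 + 86.251 + 86.254 + 86.361 + 86.424 + 86.520 + 86.370) / 7 = 86.3714
s̄ = (0.183 + 0.291 + 0.360 + 0.312 + 0.301 + 0.356 + 0.295) / 7 = 0.2997
LCL = X̄̄ − A₃·s̄ = 86.3714 − 1.427 × 0.2997 = 85.9437

85.944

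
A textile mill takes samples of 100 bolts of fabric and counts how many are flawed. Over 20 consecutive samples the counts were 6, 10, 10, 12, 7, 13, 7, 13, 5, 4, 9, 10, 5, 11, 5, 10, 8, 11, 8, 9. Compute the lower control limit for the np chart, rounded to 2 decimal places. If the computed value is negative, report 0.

0.22

p̄ = Σdᵢ / (k·n) = 173 / (20 × 100) = 0.08650
LCL = np̄ − 3·√(np̄(1−p̄)) = 8.6500 − 3 × 2.8110 = 0.2170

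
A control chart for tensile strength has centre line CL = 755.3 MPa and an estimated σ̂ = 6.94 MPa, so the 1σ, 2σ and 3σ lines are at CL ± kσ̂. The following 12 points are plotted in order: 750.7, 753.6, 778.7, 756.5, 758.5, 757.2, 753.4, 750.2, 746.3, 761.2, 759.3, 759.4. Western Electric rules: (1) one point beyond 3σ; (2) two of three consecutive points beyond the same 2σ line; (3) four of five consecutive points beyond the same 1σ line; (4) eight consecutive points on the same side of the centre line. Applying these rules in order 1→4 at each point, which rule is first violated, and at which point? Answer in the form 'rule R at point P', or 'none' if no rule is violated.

rule 1 at point 3

Zone of each point (C = within 1σ̂, B = 1σ̂–2σ̂, A = 2σ̂–3σ̂, * = beyond 3σ̂; sign = side of CL): 1:-C, 2:-C, 3:+*, 4:+C, 5:+C, 6:+C, 7:-C, 8:-C, 9:-B, 10:+C, 11:+C, 12:+C
Rule 1 (one point beyond the 3σ limits) is satisfied at point 3.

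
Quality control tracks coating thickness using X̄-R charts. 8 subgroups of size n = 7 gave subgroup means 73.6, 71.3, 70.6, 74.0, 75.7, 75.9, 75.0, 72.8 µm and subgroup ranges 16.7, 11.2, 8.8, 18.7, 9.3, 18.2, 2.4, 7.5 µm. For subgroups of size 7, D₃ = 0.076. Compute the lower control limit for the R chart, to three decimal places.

0.882

R̄ = (16.7 + 11.2 + 8.8 + 18.7 + 9.3 + 18.2 + 2.4 + 7.5) / 8 = 92.8000 / 8 = 11.6000
LCL_R = D₃·R̄ = 0.076 × 11.6000 = 0.8816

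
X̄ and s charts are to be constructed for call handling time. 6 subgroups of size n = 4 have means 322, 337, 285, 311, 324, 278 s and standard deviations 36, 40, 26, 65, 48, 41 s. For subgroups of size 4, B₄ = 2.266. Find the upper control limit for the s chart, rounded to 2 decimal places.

s̄ = (36 + 40 + 26 + 65 + 48 + 41) / 6 = 42.6667
UCL_s = B₄·s̄ = 2.266 × 42.6667 = 96.6827

96.68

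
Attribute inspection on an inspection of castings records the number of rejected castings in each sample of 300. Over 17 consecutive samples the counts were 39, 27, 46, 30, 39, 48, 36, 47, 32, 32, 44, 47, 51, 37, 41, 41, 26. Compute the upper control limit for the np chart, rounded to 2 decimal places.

56.47

p̄ = Σdᵢ / (k·n) = 663 / (17 × 300) = 0.13000
UCL = np̄ + 3·√(np̄(1−p̄)) = 39.0000 + 3 × √(39.0000×0.87000) = 39.0000 + 3 × 5.8249 = 56.4748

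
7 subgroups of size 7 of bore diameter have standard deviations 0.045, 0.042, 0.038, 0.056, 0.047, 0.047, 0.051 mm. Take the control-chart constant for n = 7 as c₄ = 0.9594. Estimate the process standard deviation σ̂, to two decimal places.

0.05

s̄ = (0.045 + 0.042 + 0.038 + 0.056 + 0.047 + 0.047 + 0.051) / 7 = 0.0466
σ̂ = s̄ / c₄ = 0.0466 / 0.9594 = 0.0485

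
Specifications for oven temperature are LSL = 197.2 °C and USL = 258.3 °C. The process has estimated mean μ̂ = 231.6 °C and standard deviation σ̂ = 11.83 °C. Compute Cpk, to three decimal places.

Cpu = (USL − μ̂) / (3σ̂) = (258.3 − 231.6) / (3 × 11.83) = 0.7523; Cpl = (μ̂ − LSL) / (3σ̂) = (231.6 − 197.2) / (3 × 11.83) = 0.9693; Cpk = min(Cpu, Cpl) = 0.7523

0.752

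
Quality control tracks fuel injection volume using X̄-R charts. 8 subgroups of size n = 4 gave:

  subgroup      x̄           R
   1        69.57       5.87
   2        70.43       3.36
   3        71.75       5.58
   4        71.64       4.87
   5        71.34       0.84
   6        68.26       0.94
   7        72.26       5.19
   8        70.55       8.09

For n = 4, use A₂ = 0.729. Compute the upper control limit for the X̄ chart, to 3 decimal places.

73.891

X̄̄ = (69.57 + 70.43 + 71.75 + 71.64 + 71.34 + 68.26 + 72.26 + 70.55) / 8 = 565.8000 / 8 = 70.7250
R̄ = (5.87 + 3.36 + 5.58 + 4.87 + 0.84 + 0.94 + 5.19 + 8.09) / 8 = 34.7400 / 8 = 4.3425
UCL = X̄̄ + A₂·R̄ = 70.7250 + 0.729 × 4.3425 = 73.8907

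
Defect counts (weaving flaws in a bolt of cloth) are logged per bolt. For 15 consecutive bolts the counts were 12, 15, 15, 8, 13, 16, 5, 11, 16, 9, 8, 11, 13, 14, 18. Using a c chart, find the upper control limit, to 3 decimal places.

22.774

c̄ = (12 + 15 + 15 + 8 + 13 + 16 + 5 + 11 + 16 + 9 + 8 + 11 + 13 + 14 + 18) / 15 = 184 / 15 = 12.2667
UCL = c̄ + 3√c̄ = 12.2667 + 3 × √12.2667 = 12.2667 + 3 × 3.5024 = 22.7738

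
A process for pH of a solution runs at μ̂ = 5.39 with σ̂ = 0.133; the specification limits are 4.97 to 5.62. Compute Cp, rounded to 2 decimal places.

0.81

Cp = (USL − LSL) / (6σ̂) = (5.62 − 4.97) / (6 × 0.133) = 0.6500 / 0.7980 = 0.8145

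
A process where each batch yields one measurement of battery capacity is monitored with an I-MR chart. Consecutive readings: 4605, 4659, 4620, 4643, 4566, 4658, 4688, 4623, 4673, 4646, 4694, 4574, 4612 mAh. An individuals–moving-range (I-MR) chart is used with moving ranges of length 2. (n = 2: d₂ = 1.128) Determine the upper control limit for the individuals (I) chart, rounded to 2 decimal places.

X̄ = (4605 + 4659 + 4620 + 4643 + 4566 + 4658 + 4688 + 4623 + 4673 + 4646 + 4694 + 4574 + 4612) / 13 = 4635.4615
Moving ranges: 54, 39, 23, 77, 92, 30, 65, 50, 27, 48, 120, 38; M̄R̄ = 663.0000 / 12 = 55.2500
UCL = X̄ + 3·M̄R̄/d₂ = 4635.4615 + 3 × 55.2500 / 1.128 = 4782.4030

4782.40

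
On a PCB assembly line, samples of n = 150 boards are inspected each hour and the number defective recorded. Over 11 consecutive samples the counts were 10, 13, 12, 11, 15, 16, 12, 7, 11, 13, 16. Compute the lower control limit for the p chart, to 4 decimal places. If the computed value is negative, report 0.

p̄ = Σdᵢ / (k·n) = 136 / (11 × 150) = 0.08242
LCL = p̄ − 3·√(p̄(1−p̄)/n) = 0.08242 − 3 × 0.02245 = 0.01506

0.0151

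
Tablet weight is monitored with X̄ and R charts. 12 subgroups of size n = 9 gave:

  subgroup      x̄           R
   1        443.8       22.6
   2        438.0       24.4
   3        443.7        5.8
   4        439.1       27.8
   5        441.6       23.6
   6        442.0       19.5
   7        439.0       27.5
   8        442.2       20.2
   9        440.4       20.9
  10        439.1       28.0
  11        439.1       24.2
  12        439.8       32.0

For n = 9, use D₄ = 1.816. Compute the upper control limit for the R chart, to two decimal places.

R̄ = (22.6 + 24.4 + 5.8 + 27.8 + 23.6 + 19.5 + 27.5 + 20.2 + 20.9 + 28.0 + 24.2 + 32.0) / 12 = 276.5000 / 12 = 23.0417
UCL_R = D₄·R̄ = 1.816 × 23.0417 = 41.8437

41.84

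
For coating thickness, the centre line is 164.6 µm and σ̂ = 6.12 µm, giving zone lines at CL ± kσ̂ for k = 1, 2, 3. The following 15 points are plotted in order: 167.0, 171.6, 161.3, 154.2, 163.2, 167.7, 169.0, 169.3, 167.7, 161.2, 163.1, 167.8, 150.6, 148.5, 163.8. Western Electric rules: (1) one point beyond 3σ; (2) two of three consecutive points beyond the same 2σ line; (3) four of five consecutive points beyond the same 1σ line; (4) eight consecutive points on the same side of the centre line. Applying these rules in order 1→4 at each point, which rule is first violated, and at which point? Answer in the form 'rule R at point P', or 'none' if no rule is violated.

rule 2 at point 14

Zone of each point (C = within 1σ̂, B = 1σ̂–2σ̂, A = 2σ̂–3σ̂, * = beyond 3σ̂; sign = side of CL): 1:+C, 2:+B, 3:-C, 4:-B, 5:-C, 6:+C, 7:+C, 8:+C, 9:+C, 10:-C, 11:-C, 12:+C, 13:-A, 14:-A, 15:-C
Rule 2 (two of three consecutive points beyond the same 2σ limit) is satisfied at point 14.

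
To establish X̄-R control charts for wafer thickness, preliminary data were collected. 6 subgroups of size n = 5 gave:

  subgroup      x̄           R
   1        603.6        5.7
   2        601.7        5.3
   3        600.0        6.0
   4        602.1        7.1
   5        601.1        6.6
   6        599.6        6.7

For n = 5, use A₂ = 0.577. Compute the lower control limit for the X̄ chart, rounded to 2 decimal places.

597.75

X̄̄ = (603.6 + 601.7 + 600.0 + 602.1 + 601.1 + 599.6) / 6 = 3608.1000 / 6 = 601.3500
R̄ = (5.7 + 5.3 + 6.0 + 7.1 + 6.6 + 6.7) / 6 = 37.4000 / 6 = 6.2333
LCL = X̄̄ − A₂·R̄ = 601.3500 − 0.577 × 6.2333 = 597.7534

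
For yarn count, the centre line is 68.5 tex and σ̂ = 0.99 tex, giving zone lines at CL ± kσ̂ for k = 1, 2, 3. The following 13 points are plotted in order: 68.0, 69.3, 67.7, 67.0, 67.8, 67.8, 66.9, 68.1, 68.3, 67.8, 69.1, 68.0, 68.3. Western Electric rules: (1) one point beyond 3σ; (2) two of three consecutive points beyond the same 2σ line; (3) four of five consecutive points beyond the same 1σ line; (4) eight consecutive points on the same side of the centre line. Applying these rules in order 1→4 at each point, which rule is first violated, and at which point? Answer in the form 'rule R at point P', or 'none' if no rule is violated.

rule 4 at point 10

Zone of each point (C = within 1σ̂, B = 1σ̂–2σ̂, A = 2σ̂–3σ̂, * = beyond 3σ̂; sign = side of CL): 1:-C, 2:+C, 3:-C, 4:-B, 5:-C, 6:-C, 7:-B, 8:-C, 9:-C, 10:-C, 11:+C, 12:-C, 13:-C
Rule 4 (eight consecutive points on the same side of the centre line) is satisfied at point 10.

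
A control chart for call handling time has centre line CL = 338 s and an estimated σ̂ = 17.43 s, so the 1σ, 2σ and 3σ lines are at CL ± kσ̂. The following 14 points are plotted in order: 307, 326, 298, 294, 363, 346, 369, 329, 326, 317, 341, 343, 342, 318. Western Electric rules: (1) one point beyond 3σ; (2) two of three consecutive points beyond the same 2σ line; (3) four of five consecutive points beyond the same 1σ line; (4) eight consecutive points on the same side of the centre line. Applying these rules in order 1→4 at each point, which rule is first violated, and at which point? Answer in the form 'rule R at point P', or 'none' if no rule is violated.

Zone of each point (C = within 1σ̂, B = 1σ̂–2σ̂, A = 2σ̂–3σ̂, * = beyond 3σ̂; sign = side of CL): 1:-B, 2:-C, 3:-A, 4:-A, 5:+B, 6:+C, 7:+B, 8:-C, 9:-C, 10:-B, 11:+C, 12:+C, 13:+C, 14:-B
Rule 2 (two of three consecutive points beyond the same 2σ limit) is satisfied at point 4.

rule 2 at point 4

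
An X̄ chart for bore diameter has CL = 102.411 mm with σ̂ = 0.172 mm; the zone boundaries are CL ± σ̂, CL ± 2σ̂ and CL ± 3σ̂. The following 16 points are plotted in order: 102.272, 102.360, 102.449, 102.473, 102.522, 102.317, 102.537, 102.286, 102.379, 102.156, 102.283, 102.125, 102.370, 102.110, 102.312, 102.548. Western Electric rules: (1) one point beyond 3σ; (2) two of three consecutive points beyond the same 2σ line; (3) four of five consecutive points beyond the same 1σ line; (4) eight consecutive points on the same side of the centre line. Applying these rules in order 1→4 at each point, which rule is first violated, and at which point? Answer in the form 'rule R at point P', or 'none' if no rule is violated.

Zone of each point (C = within 1σ̂, B = 1σ̂–2σ̂, A = 2σ̂–3σ̂, * = beyond 3σ̂; sign = side of CL): 1:-C, 2:-C, 3:+C, 4:+C, 5:+C, 6:-C, 7:+C, 8:-C, 9:-C, 10:-B, 11:-C, 12:-B, 13:-C, 14:-B, 15:-C, 16:+C
Rule 4 (eight consecutive points on the same side of the centre line) is satisfied at point 15.

rule 4 at point 15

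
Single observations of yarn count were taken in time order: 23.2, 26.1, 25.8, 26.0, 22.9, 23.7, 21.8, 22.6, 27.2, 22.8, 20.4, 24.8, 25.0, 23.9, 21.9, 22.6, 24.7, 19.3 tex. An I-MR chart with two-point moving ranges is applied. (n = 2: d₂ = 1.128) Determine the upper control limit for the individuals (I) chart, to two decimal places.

X̄ = (23.2 + 26.1 + 25.8 + 26.0 + 22.9 + 23.7 + 21.8 + 22.6 + 27.2 + 22.8 + 20.4 + 24.8 + 25.0 + 23.9 + 21.9 + 22.6 + 24.7 + 19.3) / 18 = 23.5944
Moving ranges: 2.9, 0.3, 0.2, 3.1, 0.8, 1.9, 0.8, 4.6, 4.4, 2.4, 4.4, 0.2, 1.1, 2.0, 0.7, 2.1, 5.4; M̄R̄ = 37.3000 / 17 = 2.1941
UCL = X̄ + 3·M̄R̄/d₂ = 23.5944 + 3 × 2.1941 / 1.128 = 29.4299

29.43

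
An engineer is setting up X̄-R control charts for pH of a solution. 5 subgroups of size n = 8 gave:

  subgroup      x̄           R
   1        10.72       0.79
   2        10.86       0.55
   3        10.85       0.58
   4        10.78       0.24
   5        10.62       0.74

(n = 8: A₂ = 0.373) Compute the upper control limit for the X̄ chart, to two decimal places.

10.98

X̄̄ = (10.72 + 10.86 + 10.85 + 10.78 + 10.62) / 5 = 53.8300 / 5 = 10.7660
R̄ = (0.79 + 0.55 + 0.58 + 0.24 + 0.74) / 5 = 2.9000 / 5 = 0.5800
UCL = X̄̄ + A₂·R̄ = 10.7660 + 0.373 × 0.5800 = 10.9823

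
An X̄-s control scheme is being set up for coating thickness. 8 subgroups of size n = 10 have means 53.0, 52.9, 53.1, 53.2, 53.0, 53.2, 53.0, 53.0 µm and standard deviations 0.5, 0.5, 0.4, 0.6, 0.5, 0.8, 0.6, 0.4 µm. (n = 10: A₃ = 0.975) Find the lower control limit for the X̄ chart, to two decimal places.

X̄̄ = (53.0 + 52.9 + 53.1 + 53.2 + 53.0 + 53.2 + 53.0 + 53.0) / 8 = 53.0500
s̄ = (0.5 + 0.5 + 0.4 + 0.6 + 0.5 + 0.8 + 0.6 + 0.4) / 8 = 0.5375
LCL = X̄̄ − A₃·s̄ = 53.0500 − 0.975 × 0.5375 = 52.5259

52.53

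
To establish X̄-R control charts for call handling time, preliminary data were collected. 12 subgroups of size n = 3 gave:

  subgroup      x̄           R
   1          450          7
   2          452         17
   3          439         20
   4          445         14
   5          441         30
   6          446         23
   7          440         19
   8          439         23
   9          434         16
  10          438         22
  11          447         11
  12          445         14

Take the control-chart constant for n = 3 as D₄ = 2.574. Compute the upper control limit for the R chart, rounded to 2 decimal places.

R̄ = (7 + 17 + 20 + 14 + 30 + 23 + 19 + 23 + 16 + 22 + 11 + 14) / 12 = 216.0000 / 12 = 18.0000
UCL_R = D₄·R̄ = 2.574 × 18.0000 = 46.3320

46.33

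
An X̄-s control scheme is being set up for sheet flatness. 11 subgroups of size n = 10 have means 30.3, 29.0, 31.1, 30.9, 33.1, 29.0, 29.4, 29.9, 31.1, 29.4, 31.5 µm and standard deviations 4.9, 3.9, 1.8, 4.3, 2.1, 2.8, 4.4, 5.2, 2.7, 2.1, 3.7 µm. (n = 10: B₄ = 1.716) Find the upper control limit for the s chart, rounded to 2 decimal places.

5.91

s̄ = (4.9 + 3.9 + 1.8 + 4.3 + 2.1 + 2.8 + 4.4 + 5.2 + 2.7 + 2.1 + 3.7) / 11 = 3.4455
UCL_s = B₄·s̄ = 1.716 × 3.4455 = 5.9124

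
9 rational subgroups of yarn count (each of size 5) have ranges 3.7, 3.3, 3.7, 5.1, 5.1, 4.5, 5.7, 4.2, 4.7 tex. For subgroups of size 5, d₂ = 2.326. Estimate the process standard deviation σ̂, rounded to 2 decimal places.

1.91

R̄ = (3.7 + 3.3 + 3.7 + 5.1 + 5.1 + 4.5 + 5.7 + 4.2 + 4.7) / 9 = 4.4444
σ̂ = R̄ / d₂ = 4.4444 / 2.326 = 1.9108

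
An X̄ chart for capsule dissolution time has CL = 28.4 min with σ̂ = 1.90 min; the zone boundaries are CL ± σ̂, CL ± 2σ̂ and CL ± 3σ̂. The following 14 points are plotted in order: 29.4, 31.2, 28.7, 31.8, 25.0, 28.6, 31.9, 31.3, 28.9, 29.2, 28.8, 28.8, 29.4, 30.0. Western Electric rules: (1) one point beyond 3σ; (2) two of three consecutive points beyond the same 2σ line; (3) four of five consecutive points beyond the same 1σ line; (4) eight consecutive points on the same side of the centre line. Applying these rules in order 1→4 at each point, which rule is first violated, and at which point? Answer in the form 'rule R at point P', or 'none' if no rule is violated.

rule 4 at point 13

Zone of each point (C = within 1σ̂, B = 1σ̂–2σ̂, A = 2σ̂–3σ̂, * = beyond 3σ̂; sign = side of CL): 1:+C, 2:+B, 3:+C, 4:+B, 5:-B, 6:+C, 7:+B, 8:+B, 9:+C, 10:+C, 11:+C, 12:+C, 13:+C, 14:+C
Rule 4 (eight consecutive points on the same side of the centre line) is satisfied at point 13.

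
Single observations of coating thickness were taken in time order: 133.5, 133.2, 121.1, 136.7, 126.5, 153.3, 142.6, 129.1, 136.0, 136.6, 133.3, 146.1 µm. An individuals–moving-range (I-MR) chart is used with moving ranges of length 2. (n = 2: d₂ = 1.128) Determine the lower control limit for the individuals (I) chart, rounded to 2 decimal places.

X̄ = (133.5 + 133.2 + 121.1 + 136.7 + 126.5 + 153.3 + 142.6 + 129.1 + 136.0 + 136.6 + 133.3 + 146.1) / 12 = 135.6667
Moving ranges: 0.3, 12.1, 15.6, 10.2, 26.8, 10.7, 13.5, 6.9, 0.6, 3.3, 12.8; M̄R̄ = 112.8000 / 11 = 10.2545
LCL = X̄ − 3·M̄R̄/d₂ = 135.6667 − 3 × 10.2545 / 1.128 = 108.3939

108.39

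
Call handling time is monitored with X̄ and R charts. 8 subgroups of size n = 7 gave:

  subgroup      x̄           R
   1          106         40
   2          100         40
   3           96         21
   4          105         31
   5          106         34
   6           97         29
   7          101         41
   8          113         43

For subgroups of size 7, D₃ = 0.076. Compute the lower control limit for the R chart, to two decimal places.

2.65

R̄ = (40 + 40 + 21 + 31 + 34 + 29 + 41 + 43) / 8 = 279.0000 / 8 = 34.8750
LCL_R = D₃·R̄ = 0.076 × 34.8750 = 2.6505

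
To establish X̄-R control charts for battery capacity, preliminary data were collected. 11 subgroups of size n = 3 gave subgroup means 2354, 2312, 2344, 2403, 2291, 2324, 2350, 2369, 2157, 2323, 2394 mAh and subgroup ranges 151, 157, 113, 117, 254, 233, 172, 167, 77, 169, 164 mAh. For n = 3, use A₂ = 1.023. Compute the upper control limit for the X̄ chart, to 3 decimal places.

X̄̄ = (2354 + 2312 + 2344 + 2403 + 2291 + 2324 + 2350 + 2369 + 2157 + 2323 + 2394) / 11 = 25621.0000 / 11 = 2329.1818
R̄ = (151 + 157 + 113 + 117 + 254 + 233 + 172 + 167 + 77 + 169 + 164) / 11 = 1774.0000 / 11 = 161.2727
UCL = X̄̄ + A₂·R̄ = 2329.1818 + 1.023 × 161.2727 = 2494.1638

2494.164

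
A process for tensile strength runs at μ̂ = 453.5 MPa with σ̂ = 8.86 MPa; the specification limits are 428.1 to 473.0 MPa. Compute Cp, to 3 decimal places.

0.845

Cp = (USL − LSL) / (6σ̂) = (473.0 − 428.1) / (6 × 8.86) = 44.9000 / 53.1600 = 0.8446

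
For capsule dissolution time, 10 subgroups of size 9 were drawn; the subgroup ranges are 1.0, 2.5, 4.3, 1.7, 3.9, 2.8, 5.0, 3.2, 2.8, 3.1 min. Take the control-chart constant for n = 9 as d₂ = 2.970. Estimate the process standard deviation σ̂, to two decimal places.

1.02

R̄ = (1.0 + 2.5 + 4.3 + 1.7 + 3.9 + 2.8 + 5.0 + 3.2 + 2.8 + 3.1) / 10 = 3.0300
σ̂ = R̄ / d₂ = 3.0300 / 2.970 = 1.0202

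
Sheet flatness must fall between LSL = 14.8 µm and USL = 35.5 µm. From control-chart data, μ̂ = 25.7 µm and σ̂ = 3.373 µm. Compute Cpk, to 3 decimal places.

0.968

Cpu = (USL − μ̂) / (3σ̂) = (35.5 − 25.7) / (3 × 3.373) = 0.9685; Cpl = (μ̂ − LSL) / (3σ̂) = (25.7 − 14.8) / (3 × 3.373) = 1.0772; Cpk = min(Cpu, Cpl) = 0.9685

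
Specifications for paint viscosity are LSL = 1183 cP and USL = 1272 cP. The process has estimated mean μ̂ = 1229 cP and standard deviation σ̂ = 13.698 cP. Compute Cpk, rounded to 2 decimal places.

Cpu = (USL − μ̂) / (3σ̂) = (1272 − 1229) / (3 × 13.698) = 1.0464; Cpl = (μ̂ − LSL) / (3σ̂) = (1229 − 1183) / (3 × 13.698) = 1.1194; Cpk = min(Cpu, Cpl) = 1.0464

1.05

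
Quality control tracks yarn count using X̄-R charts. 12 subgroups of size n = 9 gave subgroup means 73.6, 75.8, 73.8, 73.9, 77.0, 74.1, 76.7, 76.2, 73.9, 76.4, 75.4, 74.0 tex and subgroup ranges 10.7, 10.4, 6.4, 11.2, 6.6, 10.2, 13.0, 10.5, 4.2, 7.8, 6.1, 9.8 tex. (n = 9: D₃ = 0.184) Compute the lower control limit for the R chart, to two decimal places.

R̄ = (10.7 + 10.4 + 6.4 + 11.2 + 6.6 + 10.2 + 13.0 + 10.5 + 4.2 + 7.8 + 6.1 + 9.8) / 12 = 106.9000 / 12 = 8.9083
LCL_R = D₃·R̄ = 0.184 × 8.9083 = 1.6391

1.64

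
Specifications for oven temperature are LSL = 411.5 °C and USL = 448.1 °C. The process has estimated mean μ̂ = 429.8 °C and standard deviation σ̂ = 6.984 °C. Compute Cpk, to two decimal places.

0.87

Cpu = (USL − μ̂) / (3σ̂) = (448.1 − 429.8) / (3 × 6.984) = 0.8734; Cpl = (μ̂ − LSL) / (3σ̂) = (429.8 − 411.5) / (3 × 6.984) = 0.8734; Cpk = min(Cpu, Cpl) = 0.8734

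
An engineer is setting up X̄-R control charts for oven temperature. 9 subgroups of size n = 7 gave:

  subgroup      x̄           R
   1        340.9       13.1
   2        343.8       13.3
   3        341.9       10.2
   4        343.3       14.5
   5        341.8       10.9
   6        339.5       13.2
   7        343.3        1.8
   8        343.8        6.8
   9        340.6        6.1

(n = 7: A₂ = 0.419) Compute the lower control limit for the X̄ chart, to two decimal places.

337.91

X̄̄ = (340.9 + 343.8 + 341.9 + 343.3 + 341.8 + 339.5 + 343.3 + 343.8 + 340.6) / 9 = 3078.9000 / 9 = 342.1000
R̄ = (13.1 + 13.3 + 10.2 + 14.5 + 10.9 + 13.2 + 1.8 + 6.8 + 6.1) / 9 = 89.9000 / 9 = 9.9889
LCL = X̄̄ − A₂·R̄ = 342.1000 − 0.419 × 9.9889 = 337.9147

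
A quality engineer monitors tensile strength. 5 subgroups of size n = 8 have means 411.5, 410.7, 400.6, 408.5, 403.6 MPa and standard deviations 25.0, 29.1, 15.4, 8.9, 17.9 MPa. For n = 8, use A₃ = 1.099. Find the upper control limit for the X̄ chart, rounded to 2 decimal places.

428.15

X̄̄ = (411.5 + 410.7 + 400.6 + 408.5 + 403.6) / 5 = 406.9800
s̄ = (25.0 + 29.1 + 15.4 + 8.9 + 17.9) / 5 = 19.2600
UCL = X̄̄ + A₃·s̄ = 406.9800 + 1.099 × 19.2600 = 428.1467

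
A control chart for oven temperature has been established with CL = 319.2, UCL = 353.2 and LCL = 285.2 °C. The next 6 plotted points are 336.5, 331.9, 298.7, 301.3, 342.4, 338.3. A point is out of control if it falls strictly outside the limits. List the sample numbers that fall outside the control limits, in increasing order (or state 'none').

All 6 points lie within [285.2, 353.2].

none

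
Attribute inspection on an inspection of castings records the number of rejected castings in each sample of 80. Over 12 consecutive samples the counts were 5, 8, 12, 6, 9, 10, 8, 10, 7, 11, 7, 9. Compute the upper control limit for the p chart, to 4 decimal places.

p̄ = Σdᵢ / (k·n) = 102 / (12 × 80) = 0.10625
UCL = p̄ + 3·√(p̄(1−p̄)/n) = 0.10625 + 3 × √(0.10625×0.89375/80) = 0.10625 + 3 × 0.03445 = 0.20961

0.2096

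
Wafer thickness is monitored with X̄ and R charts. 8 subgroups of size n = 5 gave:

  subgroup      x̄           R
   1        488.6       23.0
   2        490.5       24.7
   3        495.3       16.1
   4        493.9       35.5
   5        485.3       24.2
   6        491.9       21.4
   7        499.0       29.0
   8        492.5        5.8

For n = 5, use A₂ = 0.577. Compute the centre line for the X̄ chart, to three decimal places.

X̄̄ = (488.6 + 490.5 + 495.3 + 493.9 + 485.3 + 491.9 + 499.0 + 492.5) / 8 = 3937.0000 / 8 = 492.1250
CL = X̄̄ = 492.1250

492.125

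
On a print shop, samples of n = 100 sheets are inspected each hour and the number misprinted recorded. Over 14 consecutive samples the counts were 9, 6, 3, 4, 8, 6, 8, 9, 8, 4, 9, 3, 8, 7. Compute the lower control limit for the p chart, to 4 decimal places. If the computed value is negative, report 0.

p̄ = Σdᵢ / (k·n) = 92 / (14 × 100) = 0.06571
LCL = p̄ − 3·√(p̄(1−p̄)/n) = 0.06571 − 3 × 0.02478 = -0.00862 → 0 (negative, so LCL = 0)

0.0000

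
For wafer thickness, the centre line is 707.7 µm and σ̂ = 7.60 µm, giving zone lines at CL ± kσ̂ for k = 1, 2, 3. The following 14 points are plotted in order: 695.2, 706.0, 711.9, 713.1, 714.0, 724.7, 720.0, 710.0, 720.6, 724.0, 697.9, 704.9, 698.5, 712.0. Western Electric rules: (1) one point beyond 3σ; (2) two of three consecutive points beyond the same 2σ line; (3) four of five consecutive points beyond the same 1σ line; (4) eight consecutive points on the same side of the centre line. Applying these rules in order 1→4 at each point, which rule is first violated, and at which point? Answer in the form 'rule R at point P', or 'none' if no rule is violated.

rule 3 at point 10

Zone of each point (C = within 1σ̂, B = 1σ̂–2σ̂, A = 2σ̂–3σ̂, * = beyond 3σ̂; sign = side of CL): 1:-B, 2:-C, 3:+C, 4:+C, 5:+C, 6:+A, 7:+B, 8:+C, 9:+B, 10:+A, 11:-B, 12:-C, 13:-B, 14:+C
Rule 3 (four of five consecutive points beyond the same 1σ limit) is satisfied at point 10.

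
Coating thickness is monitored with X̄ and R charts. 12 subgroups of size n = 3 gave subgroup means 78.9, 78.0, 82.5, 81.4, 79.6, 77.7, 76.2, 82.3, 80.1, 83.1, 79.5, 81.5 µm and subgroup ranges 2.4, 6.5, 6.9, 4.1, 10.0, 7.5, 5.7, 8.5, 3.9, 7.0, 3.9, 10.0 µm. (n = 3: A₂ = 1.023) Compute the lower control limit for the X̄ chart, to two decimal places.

X̄̄ = (78.9 + 78.0 + 82.5 + 81.4 + 79.6 + 77.7 + 76.2 + 82.3 + 80.1 + 83.1 + 79.5 + 81.5) / 12 = 960.8000 / 12 = 80.0667
R̄ = (2.4 + 6.5 + 6.9 + 4.1 + 10.0 + 7.5 + 5.7 + 8.5 + 3.9 + 7.0 + 3.9 + 10.0) / 12 = 76.4000 / 12 = 6.3667
LCL = X̄̄ − A₂·R̄ = 80.0667 − 1.023 × 6.3667 = 73.5536

73.55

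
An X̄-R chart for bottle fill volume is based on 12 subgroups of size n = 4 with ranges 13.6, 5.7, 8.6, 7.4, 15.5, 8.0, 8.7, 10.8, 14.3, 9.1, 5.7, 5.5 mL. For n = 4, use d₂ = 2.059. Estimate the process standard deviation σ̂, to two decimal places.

4.57

R̄ = (13.6 + 5.7 + 8.6 + 7.4 + 15.5 + 8.0 + 8.7 + 10.8 + 14.3 + 9.1 + 5.7 + 5.5) / 12 = 9.4083
σ̂ = R̄ / d₂ = 9.4083 / 2.059 = 4.5694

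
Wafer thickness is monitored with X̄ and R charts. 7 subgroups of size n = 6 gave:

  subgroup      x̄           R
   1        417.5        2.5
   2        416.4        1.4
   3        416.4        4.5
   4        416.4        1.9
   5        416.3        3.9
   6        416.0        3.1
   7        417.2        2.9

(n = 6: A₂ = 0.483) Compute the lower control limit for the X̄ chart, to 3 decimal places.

X̄̄ = (417.5 + 416.4 + 416.4 + 416.4 + 416.3 + 416.0 + 417.2) / 7 = 2916.2000 / 7 = 416.6000
R̄ = (2.5 + 1.4 + 4.5 + 1.9 + 3.9 + 3.1 + 2.9) / 7 = 20.2000 / 7 = 2.8857
LCL = X̄̄ − A₂·R̄ = 416.6000 − 0.483 × 2.8857 = 415.2062

415.206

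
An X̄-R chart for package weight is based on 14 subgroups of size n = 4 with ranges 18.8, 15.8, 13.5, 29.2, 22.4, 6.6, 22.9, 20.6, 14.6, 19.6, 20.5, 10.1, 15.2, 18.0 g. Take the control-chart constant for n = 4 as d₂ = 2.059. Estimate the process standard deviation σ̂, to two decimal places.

8.60

R̄ = (18.8 + 15.8 + 13.5 + 29.2 + 22.4 + 6.6 + 22.9 + 20.6 + 14.6 + 19.6 + 20.5 + 10.1 + 15.2 + 18.0) / 14 = 17.7000
σ̂ = R̄ / d₂ = 17.7000 / 2.059 = 8.5964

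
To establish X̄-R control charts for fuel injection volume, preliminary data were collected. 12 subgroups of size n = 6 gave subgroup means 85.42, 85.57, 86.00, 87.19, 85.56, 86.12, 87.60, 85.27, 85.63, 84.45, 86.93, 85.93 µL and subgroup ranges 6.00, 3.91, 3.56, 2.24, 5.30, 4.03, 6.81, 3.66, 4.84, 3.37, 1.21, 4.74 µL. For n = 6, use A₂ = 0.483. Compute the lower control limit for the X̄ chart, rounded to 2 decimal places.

83.97

X̄̄ = (85.42 + 85.57 + 86.00 + 87.19 + 85.56 + 86.12 + 87.60 + 85.27 + 85.63 + 84.45 + 86.93 + 85.93) / 12 = 1031.6700 / 12 = 85.9725
R̄ = (6.00 + 3.91 + 3.56 + 2.24 + 5.30 + 4.03 + 6.81 + 3.66 + 4.84 + 3.37 + 1.21 + 4.74) / 12 = 49.6700 / 12 = 4.1392
LCL = X̄̄ − A₂·R̄ = 85.9725 − 0.483 × 4.1392 = 83.9733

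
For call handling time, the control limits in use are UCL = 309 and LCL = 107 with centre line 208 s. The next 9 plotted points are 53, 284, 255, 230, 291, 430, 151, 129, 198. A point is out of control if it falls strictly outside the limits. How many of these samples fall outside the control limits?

Compare each point to [107, 309]: sample 1 = 53 < LCL; sample 6 = 430 > UCL.

2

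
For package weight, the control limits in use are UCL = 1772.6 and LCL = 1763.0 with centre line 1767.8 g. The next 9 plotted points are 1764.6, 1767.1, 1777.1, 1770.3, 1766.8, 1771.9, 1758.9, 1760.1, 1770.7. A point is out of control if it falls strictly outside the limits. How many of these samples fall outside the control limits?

Compare each point to [1763.0, 1772.6]: sample 3 = 1777.1 > UCL; sample 7 = 1758.9 < LCL; sample 8 = 1760.1 < LCL.

3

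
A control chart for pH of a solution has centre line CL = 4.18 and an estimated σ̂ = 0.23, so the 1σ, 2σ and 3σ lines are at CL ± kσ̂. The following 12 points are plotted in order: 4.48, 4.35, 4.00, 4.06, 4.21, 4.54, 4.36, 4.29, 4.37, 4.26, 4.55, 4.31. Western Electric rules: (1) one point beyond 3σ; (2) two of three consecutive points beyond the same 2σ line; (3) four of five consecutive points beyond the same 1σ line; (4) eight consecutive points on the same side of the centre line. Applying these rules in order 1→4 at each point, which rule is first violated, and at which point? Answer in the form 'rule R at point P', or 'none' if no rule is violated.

rule 4 at point 12

Zone of each point (C = within 1σ̂, B = 1σ̂–2σ̂, A = 2σ̂–3σ̂, * = beyond 3σ̂; sign = side of CL): 1:+B, 2:+C, 3:-C, 4:-C, 5:+C, 6:+B, 7:+C, 8:+C, 9:+C, 10:+C, 11:+B, 12:+C
Rule 4 (eight consecutive points on the same side of the centre line) is satisfied at point 12.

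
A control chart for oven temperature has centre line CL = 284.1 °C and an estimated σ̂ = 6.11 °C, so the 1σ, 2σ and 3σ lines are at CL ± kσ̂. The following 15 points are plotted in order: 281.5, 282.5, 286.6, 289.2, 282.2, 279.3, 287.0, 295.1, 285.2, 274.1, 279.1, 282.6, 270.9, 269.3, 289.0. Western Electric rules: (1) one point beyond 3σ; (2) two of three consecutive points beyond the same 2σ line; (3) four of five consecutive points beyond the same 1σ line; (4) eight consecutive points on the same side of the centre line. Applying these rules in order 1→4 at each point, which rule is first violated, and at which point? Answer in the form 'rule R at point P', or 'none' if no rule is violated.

Zone of each point (C = within 1σ̂, B = 1σ̂–2σ̂, A = 2σ̂–3σ̂, * = beyond 3σ̂; sign = side of CL): 1:-C, 2:-C, 3:+C, 4:+C, 5:-C, 6:-C, 7:+C, 8:+B, 9:+C, 10:-B, 11:-C, 12:-C, 13:-A, 14:-A, 15:+C
Rule 2 (two of three consecutive points beyond the same 2σ limit) is satisfied at point 14.

rule 2 at point 14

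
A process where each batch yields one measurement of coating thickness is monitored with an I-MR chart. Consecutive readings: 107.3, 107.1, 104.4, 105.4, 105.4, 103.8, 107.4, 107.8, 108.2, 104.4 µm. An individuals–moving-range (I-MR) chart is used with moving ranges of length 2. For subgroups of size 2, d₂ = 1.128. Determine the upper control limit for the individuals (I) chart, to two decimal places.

110.17

X̄ = (107.3 + 107.1 + 104.4 + 105.4 + 105.4 + 103.8 + 107.4 + 107.8 + 108.2 + 104.4) / 10 = 106.1200
Moving ranges: 0.2, 2.7, 1.0, 0.0, 1.6, 3.6, 0.4, 0.4, 3.8; M̄R̄ = 13.7000 / 9 = 1.5222
UCL = X̄ + 3·M̄R̄/d₂ = 106.1200 + 3 × 1.5222 / 1.128 = 110.1685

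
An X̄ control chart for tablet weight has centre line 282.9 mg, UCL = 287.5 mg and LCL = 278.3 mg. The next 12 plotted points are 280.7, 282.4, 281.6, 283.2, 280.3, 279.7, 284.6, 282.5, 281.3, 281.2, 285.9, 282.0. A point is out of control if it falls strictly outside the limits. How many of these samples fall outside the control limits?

All 12 points lie within [278.3, 287.5].

0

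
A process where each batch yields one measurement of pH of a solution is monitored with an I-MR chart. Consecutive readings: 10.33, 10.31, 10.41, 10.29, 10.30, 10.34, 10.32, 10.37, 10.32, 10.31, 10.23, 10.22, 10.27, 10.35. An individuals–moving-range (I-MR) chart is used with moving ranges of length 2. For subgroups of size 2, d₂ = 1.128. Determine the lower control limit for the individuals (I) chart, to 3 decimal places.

X̄ = (10.33 + 10.31 + 10.41 + 10.29 + 10.30 + 10.34 + 10.32 + 10.37 + 10.32 + 10.31 + 10.23 + 10.22 + 10.27 + 10.35) / 14 = 10.3121
Moving ranges: 0.02, 0.10, 0.12, 0.01, 0.04, 0.02, 0.05, 0.05, 0.01, 0.08, 0.01, 0.05, 0.08; M̄R̄ = 0.6400 / 13 = 0.0492
LCL = X̄ − 3·M̄R̄/d₂ = 10.3121 − 3 × 0.0492 / 1.128 = 10.1812

10.181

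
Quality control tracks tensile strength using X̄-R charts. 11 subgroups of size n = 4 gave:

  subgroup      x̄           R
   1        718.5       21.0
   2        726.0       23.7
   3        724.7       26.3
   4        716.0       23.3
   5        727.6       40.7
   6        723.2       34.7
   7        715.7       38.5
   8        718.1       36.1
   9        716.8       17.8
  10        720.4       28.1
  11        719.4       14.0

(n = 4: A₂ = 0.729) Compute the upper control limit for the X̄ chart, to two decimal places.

740.74

X̄̄ = (718.5 + 726.0 + 724.7 + 716.0 + 727.6 + 723.2 + 715.7 + 718.1 + 716.8 + 720.4 + 719.4) / 11 = 7926.4000 / 11 = 720.5818
R̄ = (21.0 + 23.7 + 26.3 + 23.3 + 40.7 + 34.7 + 38.5 + 36.1 + 17.8 + 28.1 + 14.0) / 11 = 304.2000 / 11 = 27.6545
UCL = X̄̄ + A₂·R̄ = 720.5818 + 0.729 × 27.6545 = 740.7420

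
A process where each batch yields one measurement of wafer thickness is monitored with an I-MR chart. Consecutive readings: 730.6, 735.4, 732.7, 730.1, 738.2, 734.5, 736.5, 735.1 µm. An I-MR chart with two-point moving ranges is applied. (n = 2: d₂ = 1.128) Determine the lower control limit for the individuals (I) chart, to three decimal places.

X̄ = (730.6 + 735.4 + 732.7 + 730.1 + 738.2 + 734.5 + 736.5 + 735.1) / 8 = 734.1375
Moving ranges: 4.8, 2.7, 2.6, 8.1, 3.7, 2.0, 1.4; M̄R̄ = 25.3000 / 7 = 3.6143
LCL = X̄ − 3·M̄R̄/d₂ = 734.1375 − 3 × 3.6143 / 1.128 = 724.5250

724.525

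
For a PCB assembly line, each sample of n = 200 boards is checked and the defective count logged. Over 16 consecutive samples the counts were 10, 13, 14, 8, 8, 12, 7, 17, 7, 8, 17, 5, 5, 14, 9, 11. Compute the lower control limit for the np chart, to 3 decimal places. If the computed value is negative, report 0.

p̄ = Σdᵢ / (k·n) = 165 / (16 × 200) = 0.05156
LCL = np̄ − 3·√(np̄(1−p̄)) = 10.3125 − 3 × 3.1274 = 0.9302

0.930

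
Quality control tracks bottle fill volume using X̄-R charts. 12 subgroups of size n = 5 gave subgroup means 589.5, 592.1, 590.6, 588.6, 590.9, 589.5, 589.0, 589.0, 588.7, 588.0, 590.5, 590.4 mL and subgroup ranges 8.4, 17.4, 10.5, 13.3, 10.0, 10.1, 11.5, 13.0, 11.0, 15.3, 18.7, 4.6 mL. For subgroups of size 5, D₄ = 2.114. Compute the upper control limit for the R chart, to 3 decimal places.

R̄ = (8.4 + 17.4 + 10.5 + 13.3 + 10.0 + 10.1 + 11.5 + 13.0 + 11.0 + 15.3 + 18.7 + 4.6) / 12 = 143.8000 / 12 = 11.9833
UCL_R = D₄·R̄ = 2.114 × 11.9833 = 25.3328

25.333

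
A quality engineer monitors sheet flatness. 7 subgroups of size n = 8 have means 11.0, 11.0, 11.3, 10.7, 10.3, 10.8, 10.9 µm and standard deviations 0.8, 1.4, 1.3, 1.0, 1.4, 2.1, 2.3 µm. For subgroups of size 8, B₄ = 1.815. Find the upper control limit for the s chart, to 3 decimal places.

s̄ = (0.8 + 1.4 + 1.3 + 1.0 + 1.4 + 2.1 + 2.3) / 7 = 1.4714
UCL_s = B₄·s̄ = 1.815 × 1.4714 = 2.6706

2.671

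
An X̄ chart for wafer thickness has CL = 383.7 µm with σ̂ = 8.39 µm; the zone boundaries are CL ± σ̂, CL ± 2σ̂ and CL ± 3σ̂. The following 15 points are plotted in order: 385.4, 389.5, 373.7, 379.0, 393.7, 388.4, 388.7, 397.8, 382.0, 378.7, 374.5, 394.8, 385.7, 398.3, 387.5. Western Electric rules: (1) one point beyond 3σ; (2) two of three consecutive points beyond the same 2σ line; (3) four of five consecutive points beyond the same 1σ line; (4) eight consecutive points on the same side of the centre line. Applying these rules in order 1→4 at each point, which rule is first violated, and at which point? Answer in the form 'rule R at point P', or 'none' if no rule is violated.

none

Zone of each point (C = within 1σ̂, B = 1σ̂–2σ̂, A = 2σ̂–3σ̂, * = beyond 3σ̂; sign = side of CL): 1:+C, 2:+C, 3:-B, 4:-C, 5:+B, 6:+C, 7:+C, 8:+B, 9:-C, 10:-C, 11:-B, 12:+B, 13:+C, 14:+B, 15:+C
No rule fires across all 15 points.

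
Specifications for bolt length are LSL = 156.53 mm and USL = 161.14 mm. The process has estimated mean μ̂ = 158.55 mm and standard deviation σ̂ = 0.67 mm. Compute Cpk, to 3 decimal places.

1.005

Cpu = (USL − μ̂) / (3σ̂) = (161.14 − 158.55) / (3 × 0.67) = 1.2886; Cpl = (μ̂ − LSL) / (3σ̂) = (158.55 − 156.53) / (3 × 0.67) = 1.0050; Cpk = min(Cpu, Cpl) = 1.0050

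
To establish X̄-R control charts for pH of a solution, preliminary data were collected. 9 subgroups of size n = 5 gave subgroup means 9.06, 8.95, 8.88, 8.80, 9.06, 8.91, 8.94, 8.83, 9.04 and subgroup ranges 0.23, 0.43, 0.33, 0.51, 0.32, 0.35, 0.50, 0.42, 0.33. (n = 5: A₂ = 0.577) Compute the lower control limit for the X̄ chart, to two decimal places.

X̄̄ = (9.06 + 8.95 + 8.88 + 8.80 + 9.06 + 8.91 + 8.94 + 8.83 + 9.04) / 9 = 80.4700 / 9 = 8.9411
R̄ = (0.23 + 0.43 + 0.33 + 0.51 + 0.32 + 0.35 + 0.50 + 0.42 + 0.33) / 9 = 3.4200 / 9 = 0.3800
LCL = X̄̄ − A₂·R̄ = 8.9411 − 0.577 × 0.3800 = 8.7219

8.72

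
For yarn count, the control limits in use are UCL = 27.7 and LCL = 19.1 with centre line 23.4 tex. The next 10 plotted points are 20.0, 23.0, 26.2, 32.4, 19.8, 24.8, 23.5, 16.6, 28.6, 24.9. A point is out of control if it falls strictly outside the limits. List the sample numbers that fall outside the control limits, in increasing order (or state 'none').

4, 8, 9

Compare each point to [19.1, 27.7]: sample 4 = 32.4 > UCL; sample 8 = 16.6 < LCL; sample 9 = 28.6 > UCL.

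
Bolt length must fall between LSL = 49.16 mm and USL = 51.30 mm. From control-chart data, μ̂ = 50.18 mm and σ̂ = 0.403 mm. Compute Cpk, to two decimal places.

0.84

Cpu = (USL − μ̂) / (3σ̂) = (51.30 − 50.18) / (3 × 0.403) = 0.9264; Cpl = (μ̂ − LSL) / (3σ̂) = (50.18 − 49.16) / (3 × 0.403) = 0.8437; Cpk = min(Cpu, Cpl) = 0.8437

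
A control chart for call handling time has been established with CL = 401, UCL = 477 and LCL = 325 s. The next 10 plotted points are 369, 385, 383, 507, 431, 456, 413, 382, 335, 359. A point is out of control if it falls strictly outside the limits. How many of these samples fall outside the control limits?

1

Compare each point to [325, 477]: sample 4 = 507 > UCL.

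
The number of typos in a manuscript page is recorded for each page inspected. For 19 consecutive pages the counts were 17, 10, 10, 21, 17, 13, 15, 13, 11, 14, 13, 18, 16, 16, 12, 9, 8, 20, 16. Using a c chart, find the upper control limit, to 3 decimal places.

25.446

c̄ = (17 + 10 + 10 + 21 + 17 + 13 + 15 + 13 + 11 + 14 + 13 + 18 + 16 + 16 + 12 + 9 + 8 + 20 + 16) / 19 = 269 / 19 = 14.1579
UCL = c̄ + 3√c̄ = 14.1579 + 3 × √14.1579 = 14.1579 + 3 × 3.7627 = 25.4460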